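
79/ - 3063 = - 79/3063 = - 0.03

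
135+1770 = 1905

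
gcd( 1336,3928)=8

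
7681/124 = 61 + 117/124 = 61.94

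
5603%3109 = 2494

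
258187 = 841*307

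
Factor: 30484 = 2^2* 7621^1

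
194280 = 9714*20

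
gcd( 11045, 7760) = 5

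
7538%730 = 238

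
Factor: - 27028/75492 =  - 29/81 = -3^( - 4) * 29^1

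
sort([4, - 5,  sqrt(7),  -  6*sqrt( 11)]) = [ - 6*sqrt(11), - 5, sqrt( 7), 4 ] 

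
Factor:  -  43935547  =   - 643^1*68329^1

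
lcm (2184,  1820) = 10920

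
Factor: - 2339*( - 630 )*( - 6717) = - 9897969690 = - 2^1 * 3^3*5^1*7^1*2239^1*2339^1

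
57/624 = 19/208 = 0.09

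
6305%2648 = 1009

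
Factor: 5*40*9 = 1800 =2^3*3^2*5^2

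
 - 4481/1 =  - 4481 = - 4481.00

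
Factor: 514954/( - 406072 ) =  - 2^( - 2) * 11^1*89^1*193^(-1 ) = - 979/772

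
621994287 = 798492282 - 176497995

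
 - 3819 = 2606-6425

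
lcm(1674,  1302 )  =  11718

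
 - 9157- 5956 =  - 15113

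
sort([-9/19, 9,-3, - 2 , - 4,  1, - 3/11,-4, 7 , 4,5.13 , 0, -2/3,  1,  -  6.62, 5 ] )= [ - 6.62, - 4, - 4  ,-3 ,-2, - 2/3, - 9/19, - 3/11,0 , 1, 1, 4,5, 5.13,7 , 9]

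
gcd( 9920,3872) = 32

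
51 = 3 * 17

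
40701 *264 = 10745064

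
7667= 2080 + 5587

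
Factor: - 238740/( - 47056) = 345/68 = 2^( - 2 ) * 3^1*5^1 * 17^( - 1) * 23^1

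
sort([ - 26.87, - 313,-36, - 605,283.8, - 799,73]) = [ - 799 , - 605, -313,-36, - 26.87,73,283.8]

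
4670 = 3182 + 1488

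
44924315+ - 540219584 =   -  495295269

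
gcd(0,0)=0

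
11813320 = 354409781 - 342596461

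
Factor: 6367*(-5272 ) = -33566824 = - 2^3 *659^1 *6367^1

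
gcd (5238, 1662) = 6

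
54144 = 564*96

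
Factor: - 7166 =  - 2^1*3583^1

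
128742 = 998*129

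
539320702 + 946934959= 1486255661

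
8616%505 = 31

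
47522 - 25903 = 21619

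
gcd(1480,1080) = 40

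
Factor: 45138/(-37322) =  - 3^1*7523^1*18661^(-1 )=-22569/18661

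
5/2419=5/2419 =0.00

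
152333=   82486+69847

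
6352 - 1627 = 4725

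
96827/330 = 96827/330 = 293.42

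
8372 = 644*13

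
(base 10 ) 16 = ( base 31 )g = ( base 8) 20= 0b10000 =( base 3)121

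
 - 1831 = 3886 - 5717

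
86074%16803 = 2059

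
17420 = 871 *20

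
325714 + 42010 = 367724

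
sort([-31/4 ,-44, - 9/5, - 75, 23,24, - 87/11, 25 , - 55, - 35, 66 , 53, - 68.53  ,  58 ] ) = [- 75,- 68.53 , - 55,-44,-35, - 87/11,-31/4 , - 9/5, 23, 24, 25 , 53,58,66 ] 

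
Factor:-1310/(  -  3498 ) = 3^( - 1 )*5^1 *11^(-1)*53^( - 1)*131^1 = 655/1749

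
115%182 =115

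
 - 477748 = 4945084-5422832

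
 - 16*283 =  - 4528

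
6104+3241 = 9345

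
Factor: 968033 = 11^1*88003^1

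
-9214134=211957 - 9426091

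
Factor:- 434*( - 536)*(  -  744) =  -173072256 = - 2^7*3^1*7^1*31^2*67^1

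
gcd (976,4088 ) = 8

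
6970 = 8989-2019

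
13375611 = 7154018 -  - 6221593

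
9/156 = 3/52 = 0.06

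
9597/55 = 174+27/55 =174.49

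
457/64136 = 457/64136 = 0.01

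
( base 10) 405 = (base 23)HE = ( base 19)126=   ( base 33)C9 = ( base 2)110010101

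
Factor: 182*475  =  2^1*5^2*7^1*13^1*19^1 =86450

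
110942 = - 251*( - 442 ) 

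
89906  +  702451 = 792357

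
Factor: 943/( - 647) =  - 23^1*41^1*  647^(-1)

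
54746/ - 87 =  - 630 + 64/87= - 629.26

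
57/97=57/97=0.59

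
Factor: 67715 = 5^1 * 29^1*467^1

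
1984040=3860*514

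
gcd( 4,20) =4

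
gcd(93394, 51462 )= 1906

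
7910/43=7910/43 = 183.95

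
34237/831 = 41+166/831=41.20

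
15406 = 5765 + 9641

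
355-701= -346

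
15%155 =15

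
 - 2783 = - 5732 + 2949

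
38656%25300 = 13356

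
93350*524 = 48915400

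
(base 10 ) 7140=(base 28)930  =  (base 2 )1101111100100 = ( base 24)C9C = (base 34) 660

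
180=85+95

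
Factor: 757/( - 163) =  - 163^( - 1) * 757^1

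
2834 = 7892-5058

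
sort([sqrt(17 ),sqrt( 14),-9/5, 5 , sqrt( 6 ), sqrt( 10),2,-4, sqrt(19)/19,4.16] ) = [- 4, - 9/5,sqrt( 19)/19, 2, sqrt(6) , sqrt( 10 ),sqrt( 14) , sqrt(17),4.16, 5]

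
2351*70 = 164570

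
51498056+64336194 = 115834250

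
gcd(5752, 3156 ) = 4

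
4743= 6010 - 1267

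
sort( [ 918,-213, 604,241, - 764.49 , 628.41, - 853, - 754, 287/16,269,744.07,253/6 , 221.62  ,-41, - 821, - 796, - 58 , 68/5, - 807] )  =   [ - 853, - 821, - 807, - 796, - 764.49, - 754, - 213, - 58, - 41,68/5, 287/16,  253/6,  221.62,241,269,  604,628.41, 744.07,  918]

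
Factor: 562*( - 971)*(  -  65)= 35470630= 2^1*5^1*13^1*281^1*971^1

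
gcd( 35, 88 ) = 1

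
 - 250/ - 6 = 125/3= 41.67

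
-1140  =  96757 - 97897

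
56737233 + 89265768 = 146003001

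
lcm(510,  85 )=510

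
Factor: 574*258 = 2^2 * 3^1*7^1*41^1*43^1=148092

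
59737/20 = 59737/20 = 2986.85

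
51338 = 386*133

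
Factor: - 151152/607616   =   - 201/808 = -  2^ ( - 3 ) * 3^1*67^1 * 101^( -1)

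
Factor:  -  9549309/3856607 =  -  3^1* 7^1 * 11^1*67^1*617^1 * 3856607^( -1 ) 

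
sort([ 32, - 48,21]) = [ - 48,21,  32] 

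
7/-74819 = -7/74819 = - 0.00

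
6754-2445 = 4309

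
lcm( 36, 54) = 108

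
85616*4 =342464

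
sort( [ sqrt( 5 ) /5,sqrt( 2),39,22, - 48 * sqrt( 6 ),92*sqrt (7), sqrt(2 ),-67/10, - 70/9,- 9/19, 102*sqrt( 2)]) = [ - 48*sqrt( 6),- 70/9,- 67/10,  -  9/19,sqrt ( 5)/5,sqrt( 2),sqrt ( 2),22,39, 102 * sqrt(2),92*sqrt(7 )]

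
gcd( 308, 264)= 44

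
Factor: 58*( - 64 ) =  -2^7*29^1= -  3712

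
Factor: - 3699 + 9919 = 2^2*5^1*311^1 = 6220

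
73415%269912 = 73415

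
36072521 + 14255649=50328170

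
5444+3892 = 9336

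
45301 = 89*509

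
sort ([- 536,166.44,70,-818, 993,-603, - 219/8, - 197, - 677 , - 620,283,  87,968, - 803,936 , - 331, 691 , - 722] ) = [-818, - 803,-722, - 677, - 620, - 603, - 536 , - 331, - 197, - 219/8,  70, 87, 166.44 , 283,691,936,968,993 ]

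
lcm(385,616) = 3080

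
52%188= 52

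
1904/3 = 634 + 2/3 = 634.67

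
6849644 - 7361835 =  - 512191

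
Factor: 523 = 523^1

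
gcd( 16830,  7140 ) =510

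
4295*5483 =23549485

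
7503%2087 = 1242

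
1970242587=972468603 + 997773984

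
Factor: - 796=-2^2*199^1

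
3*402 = 1206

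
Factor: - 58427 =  - 58427^1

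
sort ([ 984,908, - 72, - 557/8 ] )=[ - 72, - 557/8,  908,  984] 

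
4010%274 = 174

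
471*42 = 19782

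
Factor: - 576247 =-7^1*191^1*431^1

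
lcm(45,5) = 45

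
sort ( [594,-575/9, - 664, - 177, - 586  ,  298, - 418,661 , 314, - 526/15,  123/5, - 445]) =[-664,-586, - 445, -418, - 177, - 575/9,  -  526/15,  123/5,298,314,594, 661 ] 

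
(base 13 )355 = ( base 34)GX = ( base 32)i1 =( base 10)577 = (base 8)1101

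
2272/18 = 1136/9 = 126.22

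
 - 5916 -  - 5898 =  -18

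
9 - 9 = 0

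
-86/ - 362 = 43/181=0.24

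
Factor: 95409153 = 3^2*7^1 *307^1*4933^1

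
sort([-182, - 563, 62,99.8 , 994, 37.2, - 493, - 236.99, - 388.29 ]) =[ - 563, - 493, - 388.29, - 236.99, - 182,37.2,62, 99.8, 994 ] 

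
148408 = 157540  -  9132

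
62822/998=62+ 473/499 = 62.95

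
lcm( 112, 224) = 224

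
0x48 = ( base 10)72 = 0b1001000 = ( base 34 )24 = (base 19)3f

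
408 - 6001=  - 5593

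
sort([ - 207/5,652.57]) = [-207/5,652.57]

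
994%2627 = 994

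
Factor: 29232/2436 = 12 = 2^2 * 3^1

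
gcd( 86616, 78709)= 1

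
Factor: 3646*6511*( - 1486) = -35276311516 = -  2^2*17^1*383^1*743^1 *1823^1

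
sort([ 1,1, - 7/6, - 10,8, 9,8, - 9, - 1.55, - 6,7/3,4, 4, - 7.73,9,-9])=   [ - 10, - 9, - 9 , -7.73, - 6, - 1.55, - 7/6, 1,1,7/3,4 , 4,8,  8, 9, 9]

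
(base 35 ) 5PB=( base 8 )15543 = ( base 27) 9gi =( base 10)7011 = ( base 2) 1101101100011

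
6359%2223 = 1913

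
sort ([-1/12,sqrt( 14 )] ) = [-1/12,sqrt(14) ]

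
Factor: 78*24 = 2^4*3^2 * 13^1 = 1872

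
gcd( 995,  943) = 1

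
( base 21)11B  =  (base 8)731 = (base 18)185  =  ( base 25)IN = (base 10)473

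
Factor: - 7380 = - 2^2*3^2*5^1*41^1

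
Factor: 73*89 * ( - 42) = - 2^1* 3^1*7^1 * 73^1 * 89^1=- 272874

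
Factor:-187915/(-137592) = 295/216 =2^(-3 ) * 3^( -3 )*5^1 * 59^1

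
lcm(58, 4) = 116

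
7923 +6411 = 14334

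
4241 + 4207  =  8448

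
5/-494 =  - 1 + 489/494  =  - 0.01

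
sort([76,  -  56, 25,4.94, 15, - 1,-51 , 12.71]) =[ - 56,-51 , - 1,4.94, 12.71,15, 25,76]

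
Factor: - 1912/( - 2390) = 2^2*5^( - 1) = 4/5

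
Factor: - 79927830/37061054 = - 3^3 * 5^1 * 17^( - 1)*389^1*761^1*1090031^( - 1 ) = - 39963915/18530527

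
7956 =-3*( - 2652)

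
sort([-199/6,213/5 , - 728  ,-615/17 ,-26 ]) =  [-728,-615/17 ,-199/6,-26,  213/5 ] 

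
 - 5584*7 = -39088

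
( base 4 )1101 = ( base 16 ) 51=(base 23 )3C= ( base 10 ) 81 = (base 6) 213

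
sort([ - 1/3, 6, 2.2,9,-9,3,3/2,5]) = [-9,  -  1/3,3/2,2.2, 3,5,6, 9 ]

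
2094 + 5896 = 7990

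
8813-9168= -355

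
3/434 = 3/434 = 0.01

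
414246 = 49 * 8454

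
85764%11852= 2800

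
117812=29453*4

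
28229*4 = 112916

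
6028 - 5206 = 822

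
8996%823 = 766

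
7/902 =7/902   =  0.01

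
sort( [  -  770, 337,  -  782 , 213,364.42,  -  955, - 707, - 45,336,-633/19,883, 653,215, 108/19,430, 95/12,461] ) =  [-955, - 782, - 770,-707, - 45,-633/19,108/19,95/12,213,215,  336,337 , 364.42,  430,461,653 , 883 ] 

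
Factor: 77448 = 2^3 * 3^1*7^1 * 461^1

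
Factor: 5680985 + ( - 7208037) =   -  1527052 = -2^2 * 479^1*797^1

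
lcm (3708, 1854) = 3708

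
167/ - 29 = -6+7/29 =- 5.76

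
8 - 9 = -1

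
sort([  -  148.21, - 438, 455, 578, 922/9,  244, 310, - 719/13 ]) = [-438, - 148.21,  -  719/13, 922/9,244,310,  455,578 ]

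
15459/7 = 15459/7  =  2208.43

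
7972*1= 7972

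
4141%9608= 4141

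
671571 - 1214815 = -543244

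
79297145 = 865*91673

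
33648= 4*8412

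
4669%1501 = 166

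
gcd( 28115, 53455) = 5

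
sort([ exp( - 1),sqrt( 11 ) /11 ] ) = [sqrt (11)/11,  exp( - 1)]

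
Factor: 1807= 13^1* 139^1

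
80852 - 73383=7469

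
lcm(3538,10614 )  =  10614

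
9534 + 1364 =10898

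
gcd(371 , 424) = 53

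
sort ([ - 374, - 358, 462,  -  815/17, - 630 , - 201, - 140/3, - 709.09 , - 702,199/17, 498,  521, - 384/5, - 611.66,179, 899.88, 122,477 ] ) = [ - 709.09, - 702,- 630, - 611.66, - 374,-358, - 201 , - 384/5, - 815/17, - 140/3,199/17, 122,179, 462, 477, 498,521,899.88 ]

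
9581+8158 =17739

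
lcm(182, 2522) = 17654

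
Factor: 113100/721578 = 2^1*5^2*11^( - 1)*29^( -1) = 50/319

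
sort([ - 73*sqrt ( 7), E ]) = [-73*sqrt (7), E] 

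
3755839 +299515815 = 303271654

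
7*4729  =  33103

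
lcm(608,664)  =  50464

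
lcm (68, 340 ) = 340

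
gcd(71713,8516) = 1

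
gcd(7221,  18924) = 249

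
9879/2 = 4939 + 1/2 = 4939.50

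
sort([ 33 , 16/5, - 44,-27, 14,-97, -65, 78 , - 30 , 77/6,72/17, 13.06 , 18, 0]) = [ - 97, - 65,-44, - 30, - 27, 0, 16/5,72/17, 77/6, 13.06, 14, 18, 33,78]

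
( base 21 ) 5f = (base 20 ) 60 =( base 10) 120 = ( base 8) 170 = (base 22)5A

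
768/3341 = 768/3341 = 0.23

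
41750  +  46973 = 88723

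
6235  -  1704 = 4531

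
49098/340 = 24549/170=144.41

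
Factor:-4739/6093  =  - 3^( - 2)*7^1=- 7/9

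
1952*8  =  15616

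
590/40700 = 59/4070 = 0.01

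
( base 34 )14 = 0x26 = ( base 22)1g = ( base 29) 19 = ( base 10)38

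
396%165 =66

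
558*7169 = 4000302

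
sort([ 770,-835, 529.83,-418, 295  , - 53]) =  [-835, - 418,-53,295,  529.83,770]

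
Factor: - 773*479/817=  -  19^( - 1)*43^ (  -  1 ) * 479^1* 773^1 = -  370267/817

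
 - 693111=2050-695161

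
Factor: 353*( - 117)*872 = - 36014472= - 2^3 * 3^2 * 13^1*109^1 * 353^1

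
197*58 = 11426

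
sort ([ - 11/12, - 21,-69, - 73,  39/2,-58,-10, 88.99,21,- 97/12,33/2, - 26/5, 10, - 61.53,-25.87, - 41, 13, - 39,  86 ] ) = [ - 73,  -  69,-61.53,  -  58, - 41,  -  39, - 25.87,- 21, - 10,-97/12, - 26/5, - 11/12, 10,13,33/2,  39/2, 21,86,88.99] 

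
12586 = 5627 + 6959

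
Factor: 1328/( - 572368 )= - 1/431 = - 431^( - 1) 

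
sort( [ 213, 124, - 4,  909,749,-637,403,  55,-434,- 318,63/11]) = [-637, - 434, - 318, - 4,  63/11, 55, 124, 213 , 403, 749,909 ]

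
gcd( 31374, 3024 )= 378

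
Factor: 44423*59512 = 2^3*31^1*43^1*173^1 * 1433^1 = 2643701576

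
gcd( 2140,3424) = 428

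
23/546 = 23/546 = 0.04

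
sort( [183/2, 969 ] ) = [ 183/2, 969]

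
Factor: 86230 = 2^1*5^1* 8623^1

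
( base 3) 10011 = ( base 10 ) 85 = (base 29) 2r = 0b1010101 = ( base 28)31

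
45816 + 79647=125463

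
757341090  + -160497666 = 596843424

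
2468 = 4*617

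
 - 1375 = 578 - 1953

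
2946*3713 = 10938498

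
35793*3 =107379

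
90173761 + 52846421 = 143020182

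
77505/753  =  25835/251 = 102.93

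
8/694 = 4/347 = 0.01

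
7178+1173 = 8351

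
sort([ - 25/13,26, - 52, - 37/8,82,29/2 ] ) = [ -52,  -  37/8,- 25/13,29/2,26,82 ]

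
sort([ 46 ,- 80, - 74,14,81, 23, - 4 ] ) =[ -80, - 74, - 4,14,23,46, 81]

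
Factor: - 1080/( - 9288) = 5/43 = 5^1*43^( - 1)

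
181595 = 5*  36319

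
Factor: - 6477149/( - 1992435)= 3^( - 1 )*5^( - 1 )*7^1*19^(- 1 )*6991^( -1)*925307^1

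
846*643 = 543978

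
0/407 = 0  =  0.00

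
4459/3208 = 4459/3208  =  1.39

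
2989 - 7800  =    -  4811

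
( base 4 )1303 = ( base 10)115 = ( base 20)5F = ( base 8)163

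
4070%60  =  50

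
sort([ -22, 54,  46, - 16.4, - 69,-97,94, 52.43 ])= [ - 97, - 69, - 22 , - 16.4,  46,52.43, 54,94]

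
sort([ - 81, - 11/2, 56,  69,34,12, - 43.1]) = [ - 81, - 43.1, - 11/2,12,34, 56, 69]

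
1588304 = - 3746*( -424)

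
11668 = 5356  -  -6312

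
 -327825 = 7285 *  ( - 45 )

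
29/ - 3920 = -29/3920  =  - 0.01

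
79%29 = 21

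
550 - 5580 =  - 5030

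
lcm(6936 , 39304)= 117912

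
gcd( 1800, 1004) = 4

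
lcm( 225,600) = 1800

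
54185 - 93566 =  - 39381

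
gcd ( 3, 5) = 1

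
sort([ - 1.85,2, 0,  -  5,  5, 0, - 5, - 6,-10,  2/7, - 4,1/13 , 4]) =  [ - 10,  -  6, - 5,-5 ,-4, - 1.85,0,0,1/13,2/7,2, 4,5]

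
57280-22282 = 34998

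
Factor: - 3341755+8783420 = 5441665 = 5^1  *  277^1*3929^1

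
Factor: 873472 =2^10*853^1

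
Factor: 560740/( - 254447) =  - 2^2*5^1 * 23^2*53^1*254447^(-1)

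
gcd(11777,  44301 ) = 1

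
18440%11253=7187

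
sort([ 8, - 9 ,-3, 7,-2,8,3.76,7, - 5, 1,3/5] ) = [ - 9, - 5, -3,  -  2,3/5,  1, 3.76,7,7,8, 8] 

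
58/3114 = 29/1557 = 0.02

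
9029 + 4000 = 13029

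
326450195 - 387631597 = -61181402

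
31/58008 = 31/58008  =  0.00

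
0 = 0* 7335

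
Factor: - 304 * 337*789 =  - 2^4*3^1*19^1*263^1*337^1 = - 80831472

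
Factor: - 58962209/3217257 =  - 3^( - 2)*1709^1*34501^1*357473^(-1) 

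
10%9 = 1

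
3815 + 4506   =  8321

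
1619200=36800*44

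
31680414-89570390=  -  57889976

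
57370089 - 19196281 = 38173808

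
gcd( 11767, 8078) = 7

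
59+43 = 102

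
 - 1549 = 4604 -6153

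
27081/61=443 + 58/61 = 443.95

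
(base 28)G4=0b111000100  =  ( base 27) gk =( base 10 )452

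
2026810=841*2410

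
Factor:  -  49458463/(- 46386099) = 3^(  -  2)*19^1 * 263^ (  -  1 )*19597^( - 1)*2603077^1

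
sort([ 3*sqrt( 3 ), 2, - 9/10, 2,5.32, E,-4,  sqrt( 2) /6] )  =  [ - 4, - 9/10, sqrt( 2) /6, 2 , 2, E, 3 * sqrt( 3), 5.32 ]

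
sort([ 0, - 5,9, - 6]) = [ - 6,- 5,0, 9 ]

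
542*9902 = 5366884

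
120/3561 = 40/1187 = 0.03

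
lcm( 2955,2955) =2955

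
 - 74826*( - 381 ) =28508706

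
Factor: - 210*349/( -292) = 36645/146 = 2^( - 1)*3^1*5^1 *7^1*73^ (-1 )*349^1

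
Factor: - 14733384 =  - 2^3*3^1*349^1*1759^1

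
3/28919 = 3/28919 = 0.00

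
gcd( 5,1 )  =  1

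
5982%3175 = 2807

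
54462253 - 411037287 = -356575034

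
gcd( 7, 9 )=1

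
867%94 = 21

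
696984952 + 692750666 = 1389735618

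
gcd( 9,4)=1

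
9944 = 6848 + 3096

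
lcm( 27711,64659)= 193977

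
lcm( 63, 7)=63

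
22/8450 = 11/4225 = 0.00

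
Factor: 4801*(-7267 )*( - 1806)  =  63009293802 = 2^1*3^1*7^1 *13^2 * 43^2*4801^1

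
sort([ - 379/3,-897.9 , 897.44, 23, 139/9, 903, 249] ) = [ - 897.9 , - 379/3,139/9, 23,249, 897.44, 903] 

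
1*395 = 395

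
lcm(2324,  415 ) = 11620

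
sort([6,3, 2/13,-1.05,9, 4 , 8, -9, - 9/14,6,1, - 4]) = [ - 9,-4,  -  1.05, - 9/14, 2/13, 1,3, 4,6,6, 8, 9 ] 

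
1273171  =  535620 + 737551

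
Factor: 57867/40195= 3^1*5^(  -  1)*8039^(  -  1 )*19289^1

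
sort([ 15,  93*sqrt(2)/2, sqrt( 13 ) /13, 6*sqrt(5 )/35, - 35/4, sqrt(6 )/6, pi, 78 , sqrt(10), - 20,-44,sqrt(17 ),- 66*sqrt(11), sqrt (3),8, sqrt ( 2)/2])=[-66*sqrt ( 11 ), - 44, - 20 ,-35/4 , sqrt( 13) /13, 6*sqrt( 5 )/35, sqrt(6 ) /6,sqrt(2 )/2,sqrt(3 ),  pi, sqrt ( 10), sqrt(17),8, 15,93*sqrt( 2)/2,78 ] 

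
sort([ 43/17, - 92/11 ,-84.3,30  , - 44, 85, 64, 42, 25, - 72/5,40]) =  [ - 84.3,-44, - 72/5,-92/11,43/17,25, 30,40, 42,64,85]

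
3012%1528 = 1484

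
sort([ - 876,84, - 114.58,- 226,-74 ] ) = [- 876, - 226,-114.58,-74,84 ] 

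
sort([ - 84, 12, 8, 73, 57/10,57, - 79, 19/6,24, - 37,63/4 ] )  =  [ - 84,-79,-37, 19/6  ,  57/10, 8,12,63/4, 24, 57, 73 ] 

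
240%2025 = 240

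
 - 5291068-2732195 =- 8023263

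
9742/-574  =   - 17 + 8/287 = - 16.97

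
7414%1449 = 169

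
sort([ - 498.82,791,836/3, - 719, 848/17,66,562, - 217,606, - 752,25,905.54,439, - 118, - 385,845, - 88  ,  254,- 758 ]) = [ - 758, - 752, - 719, - 498.82,-385 , - 217,-118, - 88, 25,  848/17,66,254,  836/3,439, 562,606,791, 845, 905.54 ] 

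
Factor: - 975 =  - 3^1*5^2*13^1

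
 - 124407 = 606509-730916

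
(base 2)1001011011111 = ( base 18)eg7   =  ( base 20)c1b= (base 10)4831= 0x12df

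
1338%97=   77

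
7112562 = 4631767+2480795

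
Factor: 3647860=2^2 *5^1*17^1*10729^1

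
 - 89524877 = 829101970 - 918626847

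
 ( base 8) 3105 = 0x645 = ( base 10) 1605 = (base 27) 25c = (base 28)219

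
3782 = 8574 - 4792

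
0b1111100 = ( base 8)174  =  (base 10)124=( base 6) 324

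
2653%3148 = 2653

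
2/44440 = 1/22220=0.00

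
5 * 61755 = 308775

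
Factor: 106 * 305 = 2^1 * 5^1*53^1*61^1 =32330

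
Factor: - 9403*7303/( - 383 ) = 67^1*109^1  *383^(-1)*9403^1  =  68670109/383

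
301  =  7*43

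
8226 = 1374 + 6852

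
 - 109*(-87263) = 9511667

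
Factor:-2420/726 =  - 10/3 = - 2^1*3^( - 1)*5^1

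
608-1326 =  - 718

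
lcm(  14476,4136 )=28952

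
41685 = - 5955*( - 7 ) 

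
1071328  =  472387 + 598941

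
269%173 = 96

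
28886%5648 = 646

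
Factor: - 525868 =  - 2^2 * 7^2*2683^1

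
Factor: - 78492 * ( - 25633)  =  2011985436 =2^2 * 3^1 * 31^1*211^1*25633^1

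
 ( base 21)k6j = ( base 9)13261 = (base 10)8965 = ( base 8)21405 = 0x2305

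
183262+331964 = 515226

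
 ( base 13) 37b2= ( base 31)87E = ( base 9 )11768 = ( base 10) 7919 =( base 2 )1111011101111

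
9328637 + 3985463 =13314100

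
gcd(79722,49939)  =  1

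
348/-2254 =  -174/1127  =  - 0.15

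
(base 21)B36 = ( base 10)4920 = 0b1001100111000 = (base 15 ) 16D0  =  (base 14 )1b16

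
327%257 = 70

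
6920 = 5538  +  1382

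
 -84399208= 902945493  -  987344701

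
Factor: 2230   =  2^1*5^1*223^1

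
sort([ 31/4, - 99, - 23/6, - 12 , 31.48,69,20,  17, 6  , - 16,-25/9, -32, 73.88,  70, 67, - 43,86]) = [ - 99,-43, - 32, - 16,-12, - 23/6, - 25/9,6, 31/4, 17,20 , 31.48,  67,  69, 70,  73.88, 86]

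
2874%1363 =148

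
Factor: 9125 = 5^3*73^1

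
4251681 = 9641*441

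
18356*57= 1046292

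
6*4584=27504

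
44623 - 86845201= - 86800578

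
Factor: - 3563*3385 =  - 5^1*7^1*509^1*677^1 = -12060755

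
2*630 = 1260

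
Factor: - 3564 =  - 2^2*3^4 *11^1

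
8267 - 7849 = 418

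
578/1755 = 578/1755=   0.33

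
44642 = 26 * 1717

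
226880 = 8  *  28360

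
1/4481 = 1/4481 = 0.00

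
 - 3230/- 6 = 1615/3 = 538.33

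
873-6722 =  - 5849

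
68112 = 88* 774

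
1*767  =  767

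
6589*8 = 52712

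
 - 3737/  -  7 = 3737/7 = 533.86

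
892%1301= 892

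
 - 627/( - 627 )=1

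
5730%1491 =1257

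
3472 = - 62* ( -56)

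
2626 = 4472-1846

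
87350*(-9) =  - 786150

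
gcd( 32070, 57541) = 1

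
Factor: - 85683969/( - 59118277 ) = 3^2*7^1*31^1*73^1*601^1*5189^(-1)*11393^ ( - 1)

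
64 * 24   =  1536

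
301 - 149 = 152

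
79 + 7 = 86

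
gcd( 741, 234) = 39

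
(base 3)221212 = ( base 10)698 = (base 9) 855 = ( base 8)1272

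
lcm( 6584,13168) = 13168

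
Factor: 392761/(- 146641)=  - 11^ (  -  1)*13331^( - 1 ) * 392761^1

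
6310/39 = 161+31/39 = 161.79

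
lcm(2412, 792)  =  53064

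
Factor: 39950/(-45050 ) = - 47^1*53^ ( - 1) = - 47/53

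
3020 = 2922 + 98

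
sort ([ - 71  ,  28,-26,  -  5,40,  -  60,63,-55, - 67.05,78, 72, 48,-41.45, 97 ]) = [ - 71, - 67.05, - 60,-55, - 41.45, - 26 , - 5,28,  40, 48,  63,72, 78, 97] 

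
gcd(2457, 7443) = 9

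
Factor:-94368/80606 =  - 2^4 * 3^1*41^(-1 ) = - 48/41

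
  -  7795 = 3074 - 10869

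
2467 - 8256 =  - 5789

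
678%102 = 66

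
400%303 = 97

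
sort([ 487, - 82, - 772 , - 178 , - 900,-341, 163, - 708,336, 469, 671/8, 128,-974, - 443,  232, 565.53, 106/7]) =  [ - 974,- 900, - 772,- 708, - 443, - 341 , - 178 ,  -  82,106/7, 671/8, 128, 163,  232 , 336,469 , 487,  565.53]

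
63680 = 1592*40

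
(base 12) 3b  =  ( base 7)65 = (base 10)47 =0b101111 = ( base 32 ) 1F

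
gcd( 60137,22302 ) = 7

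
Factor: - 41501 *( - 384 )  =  2^7*3^1*47^1*883^1 = 15936384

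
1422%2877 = 1422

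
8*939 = 7512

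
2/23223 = 2/23223 = 0.00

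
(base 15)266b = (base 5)230301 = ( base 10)8201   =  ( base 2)10000000001001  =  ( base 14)2DBB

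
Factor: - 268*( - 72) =2^5*3^2 * 67^1 = 19296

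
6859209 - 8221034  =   - 1361825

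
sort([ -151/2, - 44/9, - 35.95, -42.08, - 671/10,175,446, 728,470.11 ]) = [-151/2,  -  671/10, - 42.08, - 35.95, - 44/9,  175, 446, 470.11,728]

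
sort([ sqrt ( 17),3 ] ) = [ 3,sqrt ( 17 )]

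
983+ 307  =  1290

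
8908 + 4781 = 13689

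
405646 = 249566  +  156080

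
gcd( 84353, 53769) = 1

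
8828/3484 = 2 + 465/871=2.53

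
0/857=0 = 0.00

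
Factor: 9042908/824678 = 4521454/412339 =2^1*7^1*127^1*2543^1 * 412339^(-1)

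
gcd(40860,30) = 30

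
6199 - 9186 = -2987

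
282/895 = 282/895 = 0.32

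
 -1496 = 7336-8832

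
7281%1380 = 381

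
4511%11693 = 4511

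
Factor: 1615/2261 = 5^1*7^(-1 ) =5/7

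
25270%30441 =25270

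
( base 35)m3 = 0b1100000101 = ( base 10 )773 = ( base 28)rh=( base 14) 3D3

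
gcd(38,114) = 38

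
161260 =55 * 2932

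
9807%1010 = 717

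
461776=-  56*( - 8246) 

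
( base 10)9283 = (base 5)244113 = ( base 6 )110551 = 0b10010001000011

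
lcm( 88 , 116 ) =2552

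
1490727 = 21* 70987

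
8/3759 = 8/3759 = 0.00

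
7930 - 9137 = - 1207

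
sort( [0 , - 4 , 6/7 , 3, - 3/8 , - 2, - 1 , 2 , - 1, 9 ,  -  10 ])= [ - 10, - 4,-2, - 1, - 1, - 3/8 , 0,6/7,2,3,  9 ]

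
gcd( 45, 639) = 9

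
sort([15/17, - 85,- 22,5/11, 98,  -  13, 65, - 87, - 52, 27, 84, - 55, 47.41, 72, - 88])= [ - 88, - 87,-85, - 55, - 52, - 22, - 13,5/11 , 15/17,27, 47.41,  65, 72, 84, 98]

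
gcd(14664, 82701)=3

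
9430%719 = 83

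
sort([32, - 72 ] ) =[ - 72, 32]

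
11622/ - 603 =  - 20 + 146/201 = - 19.27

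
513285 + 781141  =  1294426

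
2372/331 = 7 + 55/331 = 7.17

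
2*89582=179164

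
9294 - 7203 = 2091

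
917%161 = 112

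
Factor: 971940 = 2^2*3^1*5^1 * 97^1*167^1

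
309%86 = 51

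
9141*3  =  27423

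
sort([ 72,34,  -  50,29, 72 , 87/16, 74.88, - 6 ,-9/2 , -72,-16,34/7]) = [ - 72, - 50, - 16 , - 6 , - 9/2, 34/7,87/16, 29, 34, 72,72, 74.88 ] 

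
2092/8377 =2092/8377 = 0.25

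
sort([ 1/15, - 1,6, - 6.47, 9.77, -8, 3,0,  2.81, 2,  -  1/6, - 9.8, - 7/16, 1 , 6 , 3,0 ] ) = [ - 9.8,- 8, - 6.47 ,-1 , - 7/16, - 1/6, 0,0,  1/15,1,  2,  2.81 , 3,3,6,  6 , 9.77] 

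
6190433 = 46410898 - 40220465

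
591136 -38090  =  553046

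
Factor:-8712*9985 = -2^3*3^2*5^1*11^2*1997^1 = - 86989320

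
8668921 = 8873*977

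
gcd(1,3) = 1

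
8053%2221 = 1390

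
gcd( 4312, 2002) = 154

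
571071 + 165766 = 736837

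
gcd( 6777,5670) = 27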